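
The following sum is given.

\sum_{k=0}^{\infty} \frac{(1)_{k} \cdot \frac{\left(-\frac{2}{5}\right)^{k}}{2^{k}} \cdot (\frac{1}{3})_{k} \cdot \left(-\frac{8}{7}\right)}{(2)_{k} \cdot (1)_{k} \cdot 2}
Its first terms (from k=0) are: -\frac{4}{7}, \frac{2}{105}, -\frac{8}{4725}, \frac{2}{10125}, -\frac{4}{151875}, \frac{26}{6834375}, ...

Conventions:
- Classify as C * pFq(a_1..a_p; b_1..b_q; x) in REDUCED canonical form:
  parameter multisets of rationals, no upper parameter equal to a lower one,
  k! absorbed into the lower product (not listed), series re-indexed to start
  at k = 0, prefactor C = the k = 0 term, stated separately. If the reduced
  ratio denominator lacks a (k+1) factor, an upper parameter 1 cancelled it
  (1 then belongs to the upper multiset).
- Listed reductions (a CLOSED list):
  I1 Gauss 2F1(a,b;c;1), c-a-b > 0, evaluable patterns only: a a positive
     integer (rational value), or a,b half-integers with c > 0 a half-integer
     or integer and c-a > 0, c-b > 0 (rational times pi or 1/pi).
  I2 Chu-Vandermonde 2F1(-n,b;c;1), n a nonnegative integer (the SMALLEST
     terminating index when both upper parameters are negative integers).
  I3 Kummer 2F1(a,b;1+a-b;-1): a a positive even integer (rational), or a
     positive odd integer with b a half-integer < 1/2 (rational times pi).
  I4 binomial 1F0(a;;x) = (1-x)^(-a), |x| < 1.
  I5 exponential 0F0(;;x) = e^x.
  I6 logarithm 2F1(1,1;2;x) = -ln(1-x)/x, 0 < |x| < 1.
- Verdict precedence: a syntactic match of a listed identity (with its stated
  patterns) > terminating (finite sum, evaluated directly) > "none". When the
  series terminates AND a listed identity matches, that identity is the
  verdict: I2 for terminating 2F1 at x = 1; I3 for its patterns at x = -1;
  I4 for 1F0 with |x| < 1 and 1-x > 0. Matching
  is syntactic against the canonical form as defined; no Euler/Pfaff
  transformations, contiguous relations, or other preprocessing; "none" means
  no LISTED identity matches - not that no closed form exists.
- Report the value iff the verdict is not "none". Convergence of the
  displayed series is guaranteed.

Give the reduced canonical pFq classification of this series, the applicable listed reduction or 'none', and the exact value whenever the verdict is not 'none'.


With C = -\frac{4}{7}: the canonical form is 2F1(\frac{1}{3}, 1; 2; -\frac{1}{5}). Verdict: none - this 2F1 at x = -\frac{1}{5} matches no listed pattern, and upper {\frac{1}{3}, 1} holds no stopper.

First insight: x = -\frac{1}{5} and the constant factors (C = -4/7) combine into one prefactor.
Step ratio: r(k) = -\frac{1}{5} * (k+\frac{1}{3}) (k+1) / [(k+2) (k+1)] - rational in k, leading ratio -\frac{1}{5}; with t_0 = -\frac{4}{7}, classification follows.


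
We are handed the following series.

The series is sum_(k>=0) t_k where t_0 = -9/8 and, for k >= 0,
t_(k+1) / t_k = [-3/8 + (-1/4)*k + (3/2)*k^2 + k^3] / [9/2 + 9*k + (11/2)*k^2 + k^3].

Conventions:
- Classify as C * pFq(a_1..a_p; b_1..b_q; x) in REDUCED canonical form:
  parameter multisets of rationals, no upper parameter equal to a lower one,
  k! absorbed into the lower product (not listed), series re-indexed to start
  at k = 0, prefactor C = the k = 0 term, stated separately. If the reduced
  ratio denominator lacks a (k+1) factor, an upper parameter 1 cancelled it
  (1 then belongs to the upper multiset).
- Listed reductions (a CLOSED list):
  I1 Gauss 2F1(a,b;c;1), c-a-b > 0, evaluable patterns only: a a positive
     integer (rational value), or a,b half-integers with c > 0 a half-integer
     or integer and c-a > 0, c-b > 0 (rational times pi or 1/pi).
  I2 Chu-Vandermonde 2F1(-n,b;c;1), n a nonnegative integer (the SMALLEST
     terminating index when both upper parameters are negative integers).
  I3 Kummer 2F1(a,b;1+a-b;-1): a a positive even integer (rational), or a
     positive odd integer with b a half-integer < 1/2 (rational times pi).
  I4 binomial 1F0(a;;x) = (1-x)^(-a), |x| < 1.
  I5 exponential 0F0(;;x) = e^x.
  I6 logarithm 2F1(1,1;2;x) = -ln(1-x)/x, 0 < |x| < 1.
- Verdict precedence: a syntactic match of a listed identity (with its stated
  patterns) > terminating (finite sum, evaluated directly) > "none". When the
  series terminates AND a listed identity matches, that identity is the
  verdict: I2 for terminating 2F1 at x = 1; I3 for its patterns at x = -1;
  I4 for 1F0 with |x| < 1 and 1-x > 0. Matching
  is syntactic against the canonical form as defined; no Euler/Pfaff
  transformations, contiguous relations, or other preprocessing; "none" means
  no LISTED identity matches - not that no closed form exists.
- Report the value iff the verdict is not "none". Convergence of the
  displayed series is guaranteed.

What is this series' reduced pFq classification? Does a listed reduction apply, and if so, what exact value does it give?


x = 1 here; the reduced form reads 2F1, upper {-1/2, 1/2}, lower {3}, C = -9/8. Verdict: Gauss's theorem I1 (half-integer case) applies (x = 1; upper {-1/2, 1/2} half-integers, c = 3 in the evaluable pattern). Its exact value is (-16/5) / pi.

Key observation: x = 1 and cancel k + 3/2 from the displayed ratio first; then prefactor -9/8.
Ratio: r(k) = 1 * (k-1/2) (k+1/2) / [(k+3) (k+1)] - rational; roots negated = parameters, x = 1, C = -9/8.


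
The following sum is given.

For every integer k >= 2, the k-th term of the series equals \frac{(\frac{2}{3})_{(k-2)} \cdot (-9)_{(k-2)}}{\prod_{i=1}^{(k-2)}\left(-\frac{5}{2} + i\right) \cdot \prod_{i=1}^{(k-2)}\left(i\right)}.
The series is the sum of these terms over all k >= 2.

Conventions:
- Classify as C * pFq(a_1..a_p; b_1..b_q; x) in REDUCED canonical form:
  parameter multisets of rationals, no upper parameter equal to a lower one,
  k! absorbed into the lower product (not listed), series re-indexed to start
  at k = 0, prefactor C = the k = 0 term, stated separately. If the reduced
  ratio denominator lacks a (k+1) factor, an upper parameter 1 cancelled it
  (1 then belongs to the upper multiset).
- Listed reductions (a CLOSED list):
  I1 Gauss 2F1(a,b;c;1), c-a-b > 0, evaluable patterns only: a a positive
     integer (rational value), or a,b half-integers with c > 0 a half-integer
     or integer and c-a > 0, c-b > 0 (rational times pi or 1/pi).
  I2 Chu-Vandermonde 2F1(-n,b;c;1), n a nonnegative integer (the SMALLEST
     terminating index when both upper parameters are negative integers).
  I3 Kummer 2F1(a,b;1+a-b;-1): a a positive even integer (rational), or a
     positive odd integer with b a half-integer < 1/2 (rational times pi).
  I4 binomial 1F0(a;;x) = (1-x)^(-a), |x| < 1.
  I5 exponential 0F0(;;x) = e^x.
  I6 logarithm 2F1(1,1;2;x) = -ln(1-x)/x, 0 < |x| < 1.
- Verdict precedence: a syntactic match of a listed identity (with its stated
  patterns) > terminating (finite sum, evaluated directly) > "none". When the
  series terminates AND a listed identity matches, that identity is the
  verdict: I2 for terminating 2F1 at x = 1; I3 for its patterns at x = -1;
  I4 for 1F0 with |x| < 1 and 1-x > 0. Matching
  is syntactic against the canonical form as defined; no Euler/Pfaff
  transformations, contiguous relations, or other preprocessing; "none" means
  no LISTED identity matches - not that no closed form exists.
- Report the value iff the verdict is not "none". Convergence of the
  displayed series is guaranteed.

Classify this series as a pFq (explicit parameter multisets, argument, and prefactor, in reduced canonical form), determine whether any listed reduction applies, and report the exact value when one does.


Canonical form: C = 1 times 2F1 with upper {-9, \frac{2}{3}}, lower {-\frac{3}{2}}, x = 1. Verdict: this is the Chu-Vandermonde identity I2 (terminating 2F1 at x = 1 with n = 9, b = 2/3, c = -\frac{3}{2}). Exact value: -\frac{396865}{1594323}.

Key step: from the first term 1: the lower running product (C = 1) is a rising factorial.
Term ratio: r(k) = 1 * (k-9) (k+\frac{2}{3}) / [(k-\frac{3}{2}) (k+1)] - rational in k. x = 1; t_0 = 1; negate the roots.


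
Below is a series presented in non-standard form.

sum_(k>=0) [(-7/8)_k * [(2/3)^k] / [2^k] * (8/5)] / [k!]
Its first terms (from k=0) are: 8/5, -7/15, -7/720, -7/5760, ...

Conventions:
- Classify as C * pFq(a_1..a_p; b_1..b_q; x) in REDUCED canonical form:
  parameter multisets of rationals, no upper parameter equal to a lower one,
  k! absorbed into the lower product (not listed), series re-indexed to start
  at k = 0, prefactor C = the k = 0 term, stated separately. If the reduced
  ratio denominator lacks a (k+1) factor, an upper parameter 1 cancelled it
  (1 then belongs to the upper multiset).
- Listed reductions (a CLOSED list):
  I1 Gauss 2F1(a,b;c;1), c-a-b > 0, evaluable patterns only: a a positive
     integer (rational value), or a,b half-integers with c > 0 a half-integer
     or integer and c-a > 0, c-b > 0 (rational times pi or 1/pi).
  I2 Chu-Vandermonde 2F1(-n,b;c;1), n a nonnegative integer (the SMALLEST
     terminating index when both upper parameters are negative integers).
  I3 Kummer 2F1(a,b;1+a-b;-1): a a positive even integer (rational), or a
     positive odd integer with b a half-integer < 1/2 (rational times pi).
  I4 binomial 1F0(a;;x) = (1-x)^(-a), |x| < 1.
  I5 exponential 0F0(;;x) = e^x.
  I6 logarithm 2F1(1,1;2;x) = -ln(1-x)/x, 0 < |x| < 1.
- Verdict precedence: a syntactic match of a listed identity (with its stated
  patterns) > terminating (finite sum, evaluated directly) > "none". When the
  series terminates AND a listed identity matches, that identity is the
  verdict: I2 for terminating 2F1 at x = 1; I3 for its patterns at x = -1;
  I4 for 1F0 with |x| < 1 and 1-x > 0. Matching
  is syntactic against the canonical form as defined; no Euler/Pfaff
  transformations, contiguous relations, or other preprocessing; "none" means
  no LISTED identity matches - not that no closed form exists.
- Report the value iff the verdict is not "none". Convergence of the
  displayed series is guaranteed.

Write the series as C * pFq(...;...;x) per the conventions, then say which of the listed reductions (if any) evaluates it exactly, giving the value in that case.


With C = 8/5: the canonical form is 1F0(-7/8; -; 1/3). Verdict: the I4 binomial reduction fires (the 1F0 binomial series: exponent 7/8, x = 1/3). Exact value: (8/5) * (2/3)^(7/8).

Key observation: with t_0 = 8/5, the two k-th powers (C = 8/5, x = 1/3) combine into one argument.
Term ratio: r(k) = (1/3) * (k-7/8) / [(k+1)] - rational; roots negated = parameters, x = (1/3), C = 8/5.


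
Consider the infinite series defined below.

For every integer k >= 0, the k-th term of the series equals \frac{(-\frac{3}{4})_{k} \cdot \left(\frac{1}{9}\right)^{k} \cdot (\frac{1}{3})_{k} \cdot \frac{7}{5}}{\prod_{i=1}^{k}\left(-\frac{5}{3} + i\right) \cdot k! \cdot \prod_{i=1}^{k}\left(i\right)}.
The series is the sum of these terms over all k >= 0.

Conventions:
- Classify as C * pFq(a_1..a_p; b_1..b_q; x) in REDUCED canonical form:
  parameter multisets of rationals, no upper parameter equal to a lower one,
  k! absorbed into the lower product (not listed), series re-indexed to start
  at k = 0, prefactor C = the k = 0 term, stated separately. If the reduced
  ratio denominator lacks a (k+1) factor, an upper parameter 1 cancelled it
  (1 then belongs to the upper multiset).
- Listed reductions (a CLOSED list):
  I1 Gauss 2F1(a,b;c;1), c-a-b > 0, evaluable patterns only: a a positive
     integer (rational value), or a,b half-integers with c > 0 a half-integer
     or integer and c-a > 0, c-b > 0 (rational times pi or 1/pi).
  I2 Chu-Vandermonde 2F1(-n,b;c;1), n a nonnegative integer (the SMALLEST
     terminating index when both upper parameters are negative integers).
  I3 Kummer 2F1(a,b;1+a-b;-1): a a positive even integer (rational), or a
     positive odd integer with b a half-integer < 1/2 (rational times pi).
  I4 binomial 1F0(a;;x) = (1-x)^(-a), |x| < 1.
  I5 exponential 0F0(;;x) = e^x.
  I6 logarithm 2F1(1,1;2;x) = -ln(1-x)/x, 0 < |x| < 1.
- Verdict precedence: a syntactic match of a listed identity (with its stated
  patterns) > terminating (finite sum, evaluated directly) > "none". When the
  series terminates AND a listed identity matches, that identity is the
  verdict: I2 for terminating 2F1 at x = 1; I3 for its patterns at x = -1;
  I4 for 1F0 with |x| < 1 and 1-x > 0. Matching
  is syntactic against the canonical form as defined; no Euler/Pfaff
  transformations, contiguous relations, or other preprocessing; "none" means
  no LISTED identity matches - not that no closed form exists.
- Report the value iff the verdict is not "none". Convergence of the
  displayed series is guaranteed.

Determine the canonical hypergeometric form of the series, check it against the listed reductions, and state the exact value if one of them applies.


The series (x = \frac{1}{9}) is 2F2: upper {-\frac{3}{4}, \frac{1}{3}}, lower {-\frac{2}{3}, 1}, prefactor \frac{7}{5}. Verdict: no listed reduction: x = \frac{1}{9} and upper {-\frac{3}{4}, \frac{1}{3}} fail every I1-I6 pattern.

Key observation: with t_0 = \frac{7}{5}, the denominator's factorial ratio (C = 7/5, x = 1/9) is a lower Pochhammer.
Ratio: r(k) = \frac{1}{9} * (k-\frac{3}{4}) (k+\frac{1}{3}) / [(k-\frac{2}{3}) (k+1) (k+1)] ; factor over Q: parameters, x = \frac{1}{9}, and C = \frac{7}{5}.


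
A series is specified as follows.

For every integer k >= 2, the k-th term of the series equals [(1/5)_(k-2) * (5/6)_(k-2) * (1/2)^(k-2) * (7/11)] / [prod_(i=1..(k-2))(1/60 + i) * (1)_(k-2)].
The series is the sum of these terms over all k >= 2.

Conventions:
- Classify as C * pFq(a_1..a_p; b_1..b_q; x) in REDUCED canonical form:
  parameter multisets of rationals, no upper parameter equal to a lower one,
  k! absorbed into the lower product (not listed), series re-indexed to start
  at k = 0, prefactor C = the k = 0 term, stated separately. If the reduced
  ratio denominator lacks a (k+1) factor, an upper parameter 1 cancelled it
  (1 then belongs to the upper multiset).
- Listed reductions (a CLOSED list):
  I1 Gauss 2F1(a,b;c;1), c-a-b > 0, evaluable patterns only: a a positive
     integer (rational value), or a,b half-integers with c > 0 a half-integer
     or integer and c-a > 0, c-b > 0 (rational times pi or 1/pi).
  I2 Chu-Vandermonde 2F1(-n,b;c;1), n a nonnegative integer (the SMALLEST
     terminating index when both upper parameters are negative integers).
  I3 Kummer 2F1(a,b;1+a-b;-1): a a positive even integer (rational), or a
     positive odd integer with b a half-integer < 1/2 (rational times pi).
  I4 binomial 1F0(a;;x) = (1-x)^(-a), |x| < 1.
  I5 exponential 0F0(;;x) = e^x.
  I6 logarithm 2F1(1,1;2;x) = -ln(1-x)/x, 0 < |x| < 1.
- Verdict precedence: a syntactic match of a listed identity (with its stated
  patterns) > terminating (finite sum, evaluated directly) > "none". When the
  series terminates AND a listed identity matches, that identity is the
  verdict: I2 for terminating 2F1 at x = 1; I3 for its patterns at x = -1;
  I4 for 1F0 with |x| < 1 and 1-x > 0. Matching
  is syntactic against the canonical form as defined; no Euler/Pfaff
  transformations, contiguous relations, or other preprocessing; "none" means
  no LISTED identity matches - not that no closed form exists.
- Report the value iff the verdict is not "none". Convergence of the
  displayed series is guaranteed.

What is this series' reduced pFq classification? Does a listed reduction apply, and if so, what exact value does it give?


Classification (C = 7/11): 2F1 with upper {1/5, 5/6}, lower {61/60}, argument x = 1/2. Verdict: none. A 2F1 with upper {1/5, 5/6} fits none of I1-I6 at x = 1/2; the sum runs forever.

Structural cue: x = (1/2) and the lower running product (C = 7/11) is a rising factorial.
Consecutive-term ratio: r(k) = (1/2) * (k+1/5) (k+5/6) / [(k+61/60) (k+1)] ; factor over Q: parameters, x = (1/2), and C = 7/11.


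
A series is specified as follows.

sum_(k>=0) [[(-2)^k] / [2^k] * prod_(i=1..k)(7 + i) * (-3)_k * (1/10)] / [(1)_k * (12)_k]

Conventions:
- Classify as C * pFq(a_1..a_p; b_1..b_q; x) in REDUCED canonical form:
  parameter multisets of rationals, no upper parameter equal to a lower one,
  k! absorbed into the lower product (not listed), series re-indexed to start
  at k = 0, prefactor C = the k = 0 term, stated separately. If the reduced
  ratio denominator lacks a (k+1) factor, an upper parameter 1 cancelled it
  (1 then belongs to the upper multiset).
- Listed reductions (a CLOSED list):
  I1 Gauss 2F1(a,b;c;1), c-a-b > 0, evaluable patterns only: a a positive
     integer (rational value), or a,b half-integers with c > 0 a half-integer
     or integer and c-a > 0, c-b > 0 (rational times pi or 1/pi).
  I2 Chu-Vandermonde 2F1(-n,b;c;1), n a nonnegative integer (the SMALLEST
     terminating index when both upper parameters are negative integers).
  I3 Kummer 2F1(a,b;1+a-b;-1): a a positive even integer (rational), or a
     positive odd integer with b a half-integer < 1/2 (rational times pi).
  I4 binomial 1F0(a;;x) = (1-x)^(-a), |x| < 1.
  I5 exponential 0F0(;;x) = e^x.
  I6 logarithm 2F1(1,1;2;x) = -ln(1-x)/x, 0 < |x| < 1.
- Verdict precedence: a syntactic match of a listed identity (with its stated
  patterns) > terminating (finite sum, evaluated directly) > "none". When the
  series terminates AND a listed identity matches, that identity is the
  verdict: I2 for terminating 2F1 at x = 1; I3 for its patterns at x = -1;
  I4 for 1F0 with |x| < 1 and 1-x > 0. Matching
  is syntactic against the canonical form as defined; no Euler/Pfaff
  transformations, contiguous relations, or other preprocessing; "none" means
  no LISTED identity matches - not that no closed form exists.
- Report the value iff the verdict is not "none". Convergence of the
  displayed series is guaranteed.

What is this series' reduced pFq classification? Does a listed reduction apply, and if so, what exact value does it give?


x = -1 here; the reduced form reads 2F1, upper {-3, 8}, lower {12}, C = 1/10. Verdict: this is Kummer's theorem (I3) (x = -1; c = 12 equals 1+a-b for upper {-3, 8}: listed pattern). Its exact value is 33/70.

First insight: t_0 being 1/10, the two k-th powers (C = 1/10) combine into one argument.
Term ratio: r(k) = (-1) * (k-3) (k+8) / [(k+12) (k+1)] - poly over poly, x = (-1) from leading terms; C = 1/10 at k = 0.


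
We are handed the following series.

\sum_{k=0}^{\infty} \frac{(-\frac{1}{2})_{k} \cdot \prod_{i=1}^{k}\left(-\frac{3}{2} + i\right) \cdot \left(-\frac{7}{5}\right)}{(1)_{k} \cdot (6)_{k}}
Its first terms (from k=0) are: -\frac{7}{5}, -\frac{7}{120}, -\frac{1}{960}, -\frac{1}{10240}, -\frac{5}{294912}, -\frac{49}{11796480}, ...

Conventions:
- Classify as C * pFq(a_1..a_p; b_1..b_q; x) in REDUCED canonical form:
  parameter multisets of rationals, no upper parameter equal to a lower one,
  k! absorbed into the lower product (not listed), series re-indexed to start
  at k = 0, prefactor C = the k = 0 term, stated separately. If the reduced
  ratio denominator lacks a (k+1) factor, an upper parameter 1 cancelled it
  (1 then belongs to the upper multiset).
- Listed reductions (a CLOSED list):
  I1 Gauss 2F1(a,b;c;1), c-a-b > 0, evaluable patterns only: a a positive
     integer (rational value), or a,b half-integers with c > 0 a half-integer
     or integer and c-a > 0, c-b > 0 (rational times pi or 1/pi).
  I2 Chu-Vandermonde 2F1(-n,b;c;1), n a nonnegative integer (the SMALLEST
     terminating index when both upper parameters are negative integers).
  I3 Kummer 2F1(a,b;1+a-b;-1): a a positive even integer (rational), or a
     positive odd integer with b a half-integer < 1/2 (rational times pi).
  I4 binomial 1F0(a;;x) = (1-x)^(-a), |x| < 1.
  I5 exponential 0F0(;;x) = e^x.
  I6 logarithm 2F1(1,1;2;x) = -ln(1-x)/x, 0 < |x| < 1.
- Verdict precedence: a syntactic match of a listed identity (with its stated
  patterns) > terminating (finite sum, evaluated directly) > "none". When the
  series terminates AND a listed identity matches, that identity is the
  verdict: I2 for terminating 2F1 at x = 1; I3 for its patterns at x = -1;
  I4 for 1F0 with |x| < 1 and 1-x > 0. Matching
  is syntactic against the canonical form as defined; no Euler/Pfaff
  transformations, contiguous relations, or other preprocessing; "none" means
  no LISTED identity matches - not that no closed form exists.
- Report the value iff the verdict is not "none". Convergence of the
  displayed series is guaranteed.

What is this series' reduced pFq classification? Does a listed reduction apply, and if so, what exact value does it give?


Reduced: x = 1, 2F1, upper = {-\frac{1}{2}, -\frac{1}{2}}, lower = {6}, C = -\frac{7}{5}. Verdict: this is the half-integer Gauss pattern (I1) (x = 1; upper {-\frac{1}{2}, -\frac{1}{2}} half-integers, c = 6 in the evaluable pattern). Its exact value is \left(-\frac{524288}{114345}\right) / \pi.

The tell: with t_0 = -\frac{7}{5}, the running product (C = -7/5, x = 1) telescopes to a rising factorial.
Term ratio: r(k) = 1 * (k-\frac{1}{2}) (k-\frac{1}{2}) / [(k+6) (k+1)] - rational; roots negated = parameters, x = 1, C = -\frac{7}{5}.


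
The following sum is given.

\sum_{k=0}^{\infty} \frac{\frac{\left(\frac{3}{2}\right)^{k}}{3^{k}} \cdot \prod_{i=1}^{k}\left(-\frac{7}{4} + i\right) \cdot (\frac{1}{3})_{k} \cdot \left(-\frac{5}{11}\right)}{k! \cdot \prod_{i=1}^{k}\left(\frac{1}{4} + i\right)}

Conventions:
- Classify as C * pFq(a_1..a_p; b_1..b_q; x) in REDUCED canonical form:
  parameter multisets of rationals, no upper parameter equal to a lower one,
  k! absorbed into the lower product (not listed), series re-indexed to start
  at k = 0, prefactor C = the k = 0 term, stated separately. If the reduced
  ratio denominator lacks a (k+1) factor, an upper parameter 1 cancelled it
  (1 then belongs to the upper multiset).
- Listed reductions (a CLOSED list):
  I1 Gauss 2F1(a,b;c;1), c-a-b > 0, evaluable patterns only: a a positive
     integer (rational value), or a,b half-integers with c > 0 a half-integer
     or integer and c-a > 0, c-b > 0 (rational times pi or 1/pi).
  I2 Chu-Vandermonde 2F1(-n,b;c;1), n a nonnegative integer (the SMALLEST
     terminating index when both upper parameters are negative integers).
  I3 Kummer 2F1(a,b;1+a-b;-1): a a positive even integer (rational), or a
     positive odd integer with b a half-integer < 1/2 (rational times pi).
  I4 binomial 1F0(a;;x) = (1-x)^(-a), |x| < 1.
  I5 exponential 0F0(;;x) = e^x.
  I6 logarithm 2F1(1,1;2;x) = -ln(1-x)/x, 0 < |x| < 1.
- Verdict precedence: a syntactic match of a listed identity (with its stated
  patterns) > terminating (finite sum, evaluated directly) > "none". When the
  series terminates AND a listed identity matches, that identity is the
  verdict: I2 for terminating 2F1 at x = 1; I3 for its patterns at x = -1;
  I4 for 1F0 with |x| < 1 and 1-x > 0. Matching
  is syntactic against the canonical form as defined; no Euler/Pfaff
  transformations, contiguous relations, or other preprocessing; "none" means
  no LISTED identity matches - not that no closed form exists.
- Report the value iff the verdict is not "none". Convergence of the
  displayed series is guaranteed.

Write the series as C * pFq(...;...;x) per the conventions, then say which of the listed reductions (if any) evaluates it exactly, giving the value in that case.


Reduced: x = \frac{1}{2}, 2F1, upper = {-\frac{3}{4}, \frac{1}{3}}, lower = {\frac{5}{4}}, C = -\frac{5}{11}. Verdict: none here - no I1-I6 shape fits x = \frac{1}{2} with lower {\frac{5}{4}}.

The tell: t_0 = -\frac{5}{11} here, and the two k-th powers (C = -5/11) combine into one argument.
Consecutive-term ratio: r(k) = \frac{1}{2} * (k-\frac{3}{4}) (k+\frac{1}{3}) / [(k+\frac{5}{4}) (k+1)] - rational in k. x = \frac{1}{2}; t_0 = -\frac{5}{11}; negate the roots.


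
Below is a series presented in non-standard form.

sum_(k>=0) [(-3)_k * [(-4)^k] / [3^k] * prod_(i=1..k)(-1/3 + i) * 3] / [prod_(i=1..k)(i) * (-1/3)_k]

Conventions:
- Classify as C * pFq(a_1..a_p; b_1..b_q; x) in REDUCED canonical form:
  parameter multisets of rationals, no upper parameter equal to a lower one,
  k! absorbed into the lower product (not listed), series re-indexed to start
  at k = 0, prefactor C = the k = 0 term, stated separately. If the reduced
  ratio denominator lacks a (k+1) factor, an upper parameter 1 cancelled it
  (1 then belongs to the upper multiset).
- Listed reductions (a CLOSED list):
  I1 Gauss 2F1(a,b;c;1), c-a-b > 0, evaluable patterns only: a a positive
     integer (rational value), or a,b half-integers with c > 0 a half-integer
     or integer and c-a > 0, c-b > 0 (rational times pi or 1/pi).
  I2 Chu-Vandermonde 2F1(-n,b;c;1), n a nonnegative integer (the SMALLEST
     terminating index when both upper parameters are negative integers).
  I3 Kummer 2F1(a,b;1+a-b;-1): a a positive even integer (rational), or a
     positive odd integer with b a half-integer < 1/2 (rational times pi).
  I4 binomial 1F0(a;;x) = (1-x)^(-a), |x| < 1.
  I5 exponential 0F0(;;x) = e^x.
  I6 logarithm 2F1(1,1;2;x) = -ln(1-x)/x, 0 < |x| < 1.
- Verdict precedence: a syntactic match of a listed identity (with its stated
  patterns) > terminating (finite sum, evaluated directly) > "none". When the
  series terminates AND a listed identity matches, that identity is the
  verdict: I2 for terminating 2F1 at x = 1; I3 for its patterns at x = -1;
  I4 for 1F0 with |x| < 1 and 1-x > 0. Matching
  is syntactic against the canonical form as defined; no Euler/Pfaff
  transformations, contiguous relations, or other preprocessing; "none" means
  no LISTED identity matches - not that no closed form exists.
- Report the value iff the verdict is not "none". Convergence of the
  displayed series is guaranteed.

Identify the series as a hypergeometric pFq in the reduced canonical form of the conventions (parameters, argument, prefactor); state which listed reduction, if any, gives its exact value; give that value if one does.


Reduced: x = -4/3, 2F1, upper = {-3, 2/3}, lower = {-1/3}, C = 3. Verdict: terminating - upper parameter -3 makes this a finite sum (last index 3), evaluated exactly. Hence: -1421/9.

Key step: t_0 being 3, the two geometric factors (C = 3, x = -4/3) combine into one argument.
Ratio: r(k) = (-4/3) * (k-3) (k+2/3) / [(k-1/3) (k+1)] - rational in k. x = (-4/3); t_0 = 3; negate the roots.


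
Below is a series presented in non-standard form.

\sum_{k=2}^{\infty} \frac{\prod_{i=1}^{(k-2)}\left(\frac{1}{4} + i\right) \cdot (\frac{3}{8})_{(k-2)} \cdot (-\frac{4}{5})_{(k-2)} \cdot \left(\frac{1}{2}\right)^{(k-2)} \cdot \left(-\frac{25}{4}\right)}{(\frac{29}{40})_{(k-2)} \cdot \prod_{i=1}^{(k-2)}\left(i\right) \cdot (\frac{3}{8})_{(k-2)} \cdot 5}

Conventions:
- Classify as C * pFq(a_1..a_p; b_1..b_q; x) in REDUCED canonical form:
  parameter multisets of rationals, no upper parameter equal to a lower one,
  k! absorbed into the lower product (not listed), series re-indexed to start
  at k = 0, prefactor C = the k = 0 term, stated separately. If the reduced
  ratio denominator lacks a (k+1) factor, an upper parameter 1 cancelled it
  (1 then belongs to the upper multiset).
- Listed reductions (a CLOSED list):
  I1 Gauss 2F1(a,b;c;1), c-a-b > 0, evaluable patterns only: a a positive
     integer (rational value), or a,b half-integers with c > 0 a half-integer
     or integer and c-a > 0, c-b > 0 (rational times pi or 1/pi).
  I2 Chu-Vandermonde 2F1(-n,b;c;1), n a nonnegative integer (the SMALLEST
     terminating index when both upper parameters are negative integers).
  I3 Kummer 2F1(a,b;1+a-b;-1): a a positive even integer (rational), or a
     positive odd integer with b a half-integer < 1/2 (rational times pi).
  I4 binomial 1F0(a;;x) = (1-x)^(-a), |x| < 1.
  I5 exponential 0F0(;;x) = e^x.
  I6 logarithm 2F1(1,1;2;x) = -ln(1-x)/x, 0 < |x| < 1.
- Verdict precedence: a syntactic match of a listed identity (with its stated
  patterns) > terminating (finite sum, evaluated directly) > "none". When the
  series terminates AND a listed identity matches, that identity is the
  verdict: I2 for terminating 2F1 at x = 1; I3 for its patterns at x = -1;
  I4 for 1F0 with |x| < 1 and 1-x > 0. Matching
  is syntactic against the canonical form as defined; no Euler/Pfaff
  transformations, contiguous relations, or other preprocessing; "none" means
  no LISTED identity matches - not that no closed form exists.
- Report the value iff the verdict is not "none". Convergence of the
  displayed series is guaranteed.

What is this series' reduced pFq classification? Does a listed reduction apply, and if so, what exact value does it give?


Prefactor -\frac{5}{4}, argument \frac{1}{2}: 2F1 with upper {-\frac{4}{5}, \frac{5}{4}} over lower {\frac{29}{40}}. Verdict: none - at argument \frac{1}{2} the multisets {-\frac{4}{5}, \frac{5}{4}} ; {\frac{29}{40}} match no listed identity.

Key observation: from the first term -\frac{5}{4}: the running product (prefactor -5/4) telescopes to a rising factorial.
Step ratio: r(k) = \frac{1}{2} * (k-\frac{4}{5}) (k+\frac{5}{4}) / [(k+\frac{29}{40}) (k+1)] - rational in k. x = \frac{1}{2}; t_0 = -\frac{5}{4}; negate the roots.


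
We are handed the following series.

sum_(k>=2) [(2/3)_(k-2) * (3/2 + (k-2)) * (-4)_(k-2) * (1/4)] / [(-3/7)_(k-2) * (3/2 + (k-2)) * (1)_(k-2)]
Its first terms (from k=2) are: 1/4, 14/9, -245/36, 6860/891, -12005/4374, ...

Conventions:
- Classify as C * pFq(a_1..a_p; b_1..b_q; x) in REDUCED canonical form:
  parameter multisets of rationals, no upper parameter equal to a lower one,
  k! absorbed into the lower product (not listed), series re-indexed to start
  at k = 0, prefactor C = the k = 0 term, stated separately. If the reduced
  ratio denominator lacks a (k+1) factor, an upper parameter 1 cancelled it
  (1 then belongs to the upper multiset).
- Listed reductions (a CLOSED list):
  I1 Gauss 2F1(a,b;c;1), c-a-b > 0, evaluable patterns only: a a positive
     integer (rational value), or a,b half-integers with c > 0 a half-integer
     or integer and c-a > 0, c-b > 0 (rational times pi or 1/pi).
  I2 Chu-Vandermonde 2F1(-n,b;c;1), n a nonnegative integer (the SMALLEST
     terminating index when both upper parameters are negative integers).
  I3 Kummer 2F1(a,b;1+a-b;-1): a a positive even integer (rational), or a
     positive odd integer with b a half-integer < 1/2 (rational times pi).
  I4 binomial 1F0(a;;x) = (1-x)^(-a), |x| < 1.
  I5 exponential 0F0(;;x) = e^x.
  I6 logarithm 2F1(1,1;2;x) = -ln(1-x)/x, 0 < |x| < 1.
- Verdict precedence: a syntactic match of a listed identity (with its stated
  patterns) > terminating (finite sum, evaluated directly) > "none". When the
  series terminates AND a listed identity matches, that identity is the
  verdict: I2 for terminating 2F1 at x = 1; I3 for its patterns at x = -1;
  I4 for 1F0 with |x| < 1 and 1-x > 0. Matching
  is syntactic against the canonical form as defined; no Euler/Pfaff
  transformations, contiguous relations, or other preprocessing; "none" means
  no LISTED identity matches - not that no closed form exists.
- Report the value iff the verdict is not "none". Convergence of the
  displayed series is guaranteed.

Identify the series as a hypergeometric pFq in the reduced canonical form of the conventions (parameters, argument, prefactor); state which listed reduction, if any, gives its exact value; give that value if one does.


Key step: t_0 being 1/4, striking the common factor k + 3/2 reduces the term (C = 1/4, x = 1).
Adjacent-term ratio: r(k) = 1 * (k-4) (k+2/3) / [(k-3/7) (k+1)] - poly over poly, x = 1 from leading terms; C = 1/4 at k = 0.

Classification (C = 1/4): 2F1 with upper {-4, 2/3}, lower {-3/7}, argument x = 1. Verdict: Chu-Vandermonde (I2) fires (terminating 2F1 at x = 1 with n = 4, b = 2/3, c = -3/7). Hence: -2185/48114.


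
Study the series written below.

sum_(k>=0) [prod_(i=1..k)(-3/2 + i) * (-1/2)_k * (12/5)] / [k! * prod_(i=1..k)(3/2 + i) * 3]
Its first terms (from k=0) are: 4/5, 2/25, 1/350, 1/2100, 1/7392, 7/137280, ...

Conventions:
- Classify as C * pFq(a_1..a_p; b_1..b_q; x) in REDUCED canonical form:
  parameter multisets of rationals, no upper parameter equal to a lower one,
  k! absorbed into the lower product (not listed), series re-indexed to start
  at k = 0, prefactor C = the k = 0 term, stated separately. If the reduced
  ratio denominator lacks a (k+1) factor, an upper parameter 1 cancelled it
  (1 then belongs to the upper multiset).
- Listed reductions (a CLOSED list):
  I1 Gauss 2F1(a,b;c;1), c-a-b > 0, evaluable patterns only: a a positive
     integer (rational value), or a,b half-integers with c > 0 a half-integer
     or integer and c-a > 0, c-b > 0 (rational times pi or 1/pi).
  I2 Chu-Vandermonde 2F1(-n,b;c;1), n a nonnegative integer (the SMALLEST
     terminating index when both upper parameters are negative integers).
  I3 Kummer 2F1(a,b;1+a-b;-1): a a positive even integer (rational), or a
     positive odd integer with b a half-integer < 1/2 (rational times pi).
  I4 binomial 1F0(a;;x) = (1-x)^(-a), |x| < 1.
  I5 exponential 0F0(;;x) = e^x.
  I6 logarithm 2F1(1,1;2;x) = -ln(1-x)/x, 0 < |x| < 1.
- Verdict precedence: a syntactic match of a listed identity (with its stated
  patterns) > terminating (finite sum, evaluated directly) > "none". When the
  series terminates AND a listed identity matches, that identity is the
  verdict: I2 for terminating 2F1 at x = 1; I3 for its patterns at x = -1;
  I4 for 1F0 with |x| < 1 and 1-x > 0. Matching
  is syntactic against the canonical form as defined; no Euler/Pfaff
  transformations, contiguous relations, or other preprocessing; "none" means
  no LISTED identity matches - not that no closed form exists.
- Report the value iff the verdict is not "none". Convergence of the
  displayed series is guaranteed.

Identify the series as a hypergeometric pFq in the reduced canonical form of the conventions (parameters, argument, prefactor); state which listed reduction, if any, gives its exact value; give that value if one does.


Reduced: x = 1, 2F1, upper = {-1/2, -1/2}, lower = {5/2}, C = 4/5. Verdict: this is Gauss (I1, half-integer pattern) (x = 1; upper {-1/2, -1/2} half-integers, c = 5/2 in the evaluable pattern). Value: (9/32) * pi.

Structural cue: t_0 = 4/5 here, and the constant factors (prefactor 4/5) combine into one prefactor.
Step ratio: r(k) = 1 * (k-1/2) (k-1/2) / [(k+5/2) (k+1)] - rational in k. x = 1; t_0 = 4/5; negate the roots.


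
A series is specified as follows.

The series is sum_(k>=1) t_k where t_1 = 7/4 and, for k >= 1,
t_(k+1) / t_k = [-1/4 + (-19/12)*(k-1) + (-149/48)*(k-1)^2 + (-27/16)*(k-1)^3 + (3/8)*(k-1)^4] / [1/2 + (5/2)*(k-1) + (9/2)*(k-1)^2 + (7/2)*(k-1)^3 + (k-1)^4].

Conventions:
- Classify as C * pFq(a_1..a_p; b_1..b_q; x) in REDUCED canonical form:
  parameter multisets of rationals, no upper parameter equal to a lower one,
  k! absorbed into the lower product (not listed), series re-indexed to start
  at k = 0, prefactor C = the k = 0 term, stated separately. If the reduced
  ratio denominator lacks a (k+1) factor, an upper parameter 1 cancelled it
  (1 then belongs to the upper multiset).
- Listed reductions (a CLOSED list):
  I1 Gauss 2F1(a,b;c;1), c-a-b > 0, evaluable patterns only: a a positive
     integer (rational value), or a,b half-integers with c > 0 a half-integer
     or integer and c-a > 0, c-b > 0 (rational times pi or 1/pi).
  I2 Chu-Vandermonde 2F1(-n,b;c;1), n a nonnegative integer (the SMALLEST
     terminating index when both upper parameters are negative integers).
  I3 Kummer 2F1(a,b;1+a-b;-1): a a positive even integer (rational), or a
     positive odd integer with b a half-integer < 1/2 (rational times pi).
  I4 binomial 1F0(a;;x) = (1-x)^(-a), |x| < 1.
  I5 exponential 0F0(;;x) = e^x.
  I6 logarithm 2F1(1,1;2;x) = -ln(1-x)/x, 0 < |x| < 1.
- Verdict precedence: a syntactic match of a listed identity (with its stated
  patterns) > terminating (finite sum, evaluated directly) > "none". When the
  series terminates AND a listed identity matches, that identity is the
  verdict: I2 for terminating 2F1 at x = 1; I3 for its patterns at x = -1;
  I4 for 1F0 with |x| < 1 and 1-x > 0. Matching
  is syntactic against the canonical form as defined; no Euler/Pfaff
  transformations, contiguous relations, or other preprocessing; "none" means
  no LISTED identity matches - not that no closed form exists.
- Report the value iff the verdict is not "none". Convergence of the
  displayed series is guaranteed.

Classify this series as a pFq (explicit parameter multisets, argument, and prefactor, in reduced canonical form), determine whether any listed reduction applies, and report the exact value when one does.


At argument 3/8: a 3F2 with upper {-6, 1/3, 2/3}, lower {1, 1}, scaled by C = 7/4. Verdict: terminating - no listed pattern fits, but -6 in the upper list cuts the series at k = 6; direct evaluation. Value: 4655983213/3869835264.

First insight: t_0 being 7/4, the expanded ratio factors over Q; C = 7/4, x = 3/8, roots give parameters.
Step ratio: r(k) = (3/8) * (k-6) (k+1/3) (k+2/3) / [(k+1) (k+1) (k+1)] - rational in k. x = (3/8); t_0 = 7/4; negate the roots.


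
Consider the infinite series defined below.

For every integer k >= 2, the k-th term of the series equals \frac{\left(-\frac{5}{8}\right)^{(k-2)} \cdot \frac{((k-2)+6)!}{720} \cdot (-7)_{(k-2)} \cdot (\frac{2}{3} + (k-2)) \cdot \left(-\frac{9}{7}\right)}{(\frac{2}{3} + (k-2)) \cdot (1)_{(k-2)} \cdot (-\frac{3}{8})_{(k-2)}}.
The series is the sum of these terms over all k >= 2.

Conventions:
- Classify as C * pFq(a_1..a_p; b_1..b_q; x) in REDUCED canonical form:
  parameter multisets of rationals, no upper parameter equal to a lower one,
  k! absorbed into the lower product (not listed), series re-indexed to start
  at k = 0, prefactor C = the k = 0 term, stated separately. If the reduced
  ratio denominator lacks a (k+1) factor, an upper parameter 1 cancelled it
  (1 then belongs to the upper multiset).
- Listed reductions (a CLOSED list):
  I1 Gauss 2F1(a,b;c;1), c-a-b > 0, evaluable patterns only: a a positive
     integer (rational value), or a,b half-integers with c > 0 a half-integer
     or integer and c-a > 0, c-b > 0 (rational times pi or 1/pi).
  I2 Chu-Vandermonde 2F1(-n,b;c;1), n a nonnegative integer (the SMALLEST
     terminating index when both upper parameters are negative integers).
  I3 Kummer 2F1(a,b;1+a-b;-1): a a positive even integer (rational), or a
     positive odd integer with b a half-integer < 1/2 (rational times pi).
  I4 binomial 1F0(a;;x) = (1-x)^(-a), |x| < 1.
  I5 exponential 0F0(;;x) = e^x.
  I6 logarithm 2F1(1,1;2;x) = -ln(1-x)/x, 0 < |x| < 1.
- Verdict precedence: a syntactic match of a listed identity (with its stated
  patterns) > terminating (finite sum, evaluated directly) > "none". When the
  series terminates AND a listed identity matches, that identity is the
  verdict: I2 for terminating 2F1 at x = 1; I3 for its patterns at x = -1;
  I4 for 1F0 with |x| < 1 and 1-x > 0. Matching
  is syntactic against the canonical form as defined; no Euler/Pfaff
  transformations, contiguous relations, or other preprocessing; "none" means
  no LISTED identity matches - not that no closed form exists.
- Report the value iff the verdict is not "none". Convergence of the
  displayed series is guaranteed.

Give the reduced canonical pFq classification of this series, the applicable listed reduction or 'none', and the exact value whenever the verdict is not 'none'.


The series (x = -\frac{5}{8}) is 2F1: upper {-7, 7}, lower {-\frac{3}{8}}, prefactor -\frac{9}{7}. Verdict: terminating - the sum ends at index 7 because -7 is a negative integer; exact evaluation follows. Sum: \frac{11409866334}{97643}.

Key observation: from the first term -\frac{9}{7}: the factorial ratio (C = -9/7, x = -5/8) (k+a-1)!/(a-1)! is a rising factorial (a)_k.
Consecutive-term ratio: r(k) = -\frac{5}{8} * (k-7) (k+7) / [(k-\frac{3}{8}) (k+1)] - rational in k, leading ratio -\frac{5}{8}; with t_0 = -\frac{9}{7}, classification follows.


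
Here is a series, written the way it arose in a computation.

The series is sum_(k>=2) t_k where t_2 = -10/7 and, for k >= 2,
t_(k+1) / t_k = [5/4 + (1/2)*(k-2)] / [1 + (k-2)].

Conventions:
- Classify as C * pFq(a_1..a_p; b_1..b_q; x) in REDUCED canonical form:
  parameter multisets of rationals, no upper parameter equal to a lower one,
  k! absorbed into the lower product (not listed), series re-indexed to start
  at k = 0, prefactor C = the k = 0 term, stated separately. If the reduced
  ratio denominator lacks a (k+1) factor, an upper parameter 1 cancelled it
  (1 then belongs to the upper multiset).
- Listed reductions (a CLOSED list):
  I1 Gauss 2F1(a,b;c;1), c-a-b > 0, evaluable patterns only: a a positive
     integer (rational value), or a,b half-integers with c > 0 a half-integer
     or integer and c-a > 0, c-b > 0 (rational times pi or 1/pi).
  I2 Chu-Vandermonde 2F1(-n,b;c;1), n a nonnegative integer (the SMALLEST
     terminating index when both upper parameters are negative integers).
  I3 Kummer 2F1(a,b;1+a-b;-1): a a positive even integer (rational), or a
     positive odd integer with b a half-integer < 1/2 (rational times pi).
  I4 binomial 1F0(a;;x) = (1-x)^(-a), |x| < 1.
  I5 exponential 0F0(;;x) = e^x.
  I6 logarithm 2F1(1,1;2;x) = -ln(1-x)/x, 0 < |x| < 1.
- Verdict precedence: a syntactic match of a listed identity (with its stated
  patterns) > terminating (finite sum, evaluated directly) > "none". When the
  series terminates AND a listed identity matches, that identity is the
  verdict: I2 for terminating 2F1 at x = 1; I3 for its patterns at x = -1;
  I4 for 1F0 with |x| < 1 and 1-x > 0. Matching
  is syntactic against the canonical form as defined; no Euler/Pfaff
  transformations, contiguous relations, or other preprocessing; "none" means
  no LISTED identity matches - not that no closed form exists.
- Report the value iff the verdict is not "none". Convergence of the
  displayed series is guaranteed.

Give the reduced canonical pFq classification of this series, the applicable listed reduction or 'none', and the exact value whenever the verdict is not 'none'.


Prefactor -10/7, argument 1/2: 1F0 with upper {5/2} over lower {-}. Verdict at x = 1/2: the binomial series (I4) matches (the 1F0 binomial series: exponent -5/2, x = 1/2). Sum: (-10/7) * (1/2)^(-5/2).

First insight: t_0 = -10/7 here, and factor the ratio over Q (C = -10/7): negated roots = parameters.
Consecutive-term ratio: r(k) = (1/2) * (k+5/2) / [(k+1)] ; factor over Q: parameters, x = (1/2), and C = -10/7.
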